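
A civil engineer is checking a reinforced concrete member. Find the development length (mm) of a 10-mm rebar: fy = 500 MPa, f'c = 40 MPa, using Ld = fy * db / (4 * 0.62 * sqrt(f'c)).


Ld = (fy * db) / (4 * 0.62 * sqrt(f'c))
= (500 * 10) / (4 * 0.62 * sqrt(40))
= 5000 / 15.6849
= 318.78 mm

318.78 mm


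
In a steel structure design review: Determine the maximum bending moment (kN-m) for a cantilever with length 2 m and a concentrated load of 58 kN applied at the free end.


For a cantilever with a point load at the free end:
M_max = P * L = 58 * 2 = 116 kN-m

116 kN-m


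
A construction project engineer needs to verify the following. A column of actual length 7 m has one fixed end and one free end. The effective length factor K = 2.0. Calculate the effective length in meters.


L_eff = K * L
= 2.0 * 7
= 14.0 m

14.0 m


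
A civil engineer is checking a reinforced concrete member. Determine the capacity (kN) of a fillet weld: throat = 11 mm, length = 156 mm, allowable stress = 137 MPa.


Strength = throat * length * allowable stress
= 11 * 156 * 137 N
= 235092 N
= 235.09 kN

235.09 kN


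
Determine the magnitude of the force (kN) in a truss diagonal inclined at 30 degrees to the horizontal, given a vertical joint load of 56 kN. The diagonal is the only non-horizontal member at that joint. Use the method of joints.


At the joint, only the diagonal has a vertical component, so vertical equilibrium gives:
F * sin(30) = 56
F = 56 / sin(30)
= 56 / 0.5
= 112.0 kN

112.0 kN


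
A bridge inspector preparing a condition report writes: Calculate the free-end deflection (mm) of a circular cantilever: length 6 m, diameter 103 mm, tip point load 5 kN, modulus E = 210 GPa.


I = pi * d^4 / 64 = pi * 103^4 / 64 = 5524828.45 mm^4
L = 6000.0 mm, P = 5000.0 N, E = 210000.0 MPa
delta = P * L^3 / (3 * E * I)
= 5000.0 * 6000.0^3 / (3 * 210000.0 * 5524828.45)
= 310.2876 mm

310.2876 mm


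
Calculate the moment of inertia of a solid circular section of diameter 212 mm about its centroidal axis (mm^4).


r = d / 2 = 212 / 2 = 106.0 mm
I = pi * r^4 / 4 = pi * 106.0^4 / 4
= 99154708.57 mm^4

99154708.57 mm^4


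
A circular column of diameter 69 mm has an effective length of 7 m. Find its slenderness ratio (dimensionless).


Radius of gyration r = d / 4 = 69 / 4 = 17.25 mm
L_eff = 7000.0 mm
Slenderness ratio = L / r = 7000.0 / 17.25 = 405.8 (dimensionless)

405.8 (dimensionless)


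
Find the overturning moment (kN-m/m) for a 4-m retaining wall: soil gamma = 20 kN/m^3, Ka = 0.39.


Pa = 0.5 * Ka * gamma * H^2
= 0.5 * 0.39 * 20 * 4^2
= 62.4 kN/m
Arm = H / 3 = 4 / 3 = 1.3333 m
Mo = Pa * arm = Pa * H / 3 = 62.4 * 4 / 3 = 83.2 kN-m/m

83.2 kN-m/m


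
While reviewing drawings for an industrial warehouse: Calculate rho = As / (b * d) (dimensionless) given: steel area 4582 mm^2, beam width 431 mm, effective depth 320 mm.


rho = As / (b * d)
= 4582 / (431 * 320)
= 4582 / 137920
= 0.033222 (dimensionless)

0.033222 (dimensionless)


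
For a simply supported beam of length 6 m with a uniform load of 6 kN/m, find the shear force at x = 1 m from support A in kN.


R_A = w * L / 2 = 6 * 6 / 2 = 18.0 kN
V(x) = R_A - w * x = 18.0 - 6 * 1
= 12.0 kN

12.0 kN


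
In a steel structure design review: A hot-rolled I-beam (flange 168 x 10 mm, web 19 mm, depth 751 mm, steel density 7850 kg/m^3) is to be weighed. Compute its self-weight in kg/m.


A_flanges = 2 * 168 * 10 = 3360 mm^2
A_web = (751 - 2 * 10) * 19 = 13889 mm^2
A_total = 3360 + 13889 = 17249 mm^2 = 0.017249 m^2
Weight = rho * A = 7850 * 0.017249 = 135.4047 kg/m

135.4047 kg/m


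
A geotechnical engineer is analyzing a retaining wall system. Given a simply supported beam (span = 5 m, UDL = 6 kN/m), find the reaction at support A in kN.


Total load = w * L = 6 * 5 = 30 kN
By symmetry, each reaction R = total / 2 = 30 / 2 = 15.0 kN

15.0 kN


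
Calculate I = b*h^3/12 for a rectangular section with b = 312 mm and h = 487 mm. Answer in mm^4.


I = b * h^3 / 12
= 312 * 487^3 / 12
= 312 * 115501303 / 12
= 3003033878.0 mm^4

3003033878.0 mm^4


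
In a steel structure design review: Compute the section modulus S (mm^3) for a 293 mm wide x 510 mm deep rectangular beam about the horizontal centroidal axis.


S = b * h^2 / 6
= 293 * 510^2 / 6
= 293 * 260100 / 6
= 12701550.0 mm^3

12701550.0 mm^3


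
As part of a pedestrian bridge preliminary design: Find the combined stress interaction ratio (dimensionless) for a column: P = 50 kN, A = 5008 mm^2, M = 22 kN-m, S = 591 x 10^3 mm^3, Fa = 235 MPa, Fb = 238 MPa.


f_a = P / A = 50000.0 / 5008 = 9.984 MPa
f_b = M / S = 22000000.0 / 591000.0 = 37.225 MPa
Ratio = f_a / Fa + f_b / Fb
= 9.984 / 235 + 37.225 / 238
= 0.1989 (dimensionless)

0.1989 (dimensionless)


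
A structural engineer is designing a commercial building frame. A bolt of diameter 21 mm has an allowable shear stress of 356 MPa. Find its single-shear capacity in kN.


A = pi * d^2 / 4 = pi * 21^2 / 4 = 346.3606 mm^2
V = f_v * A / 1000 = 356 * 346.3606 / 1000
= 123.3044 kN

123.3044 kN


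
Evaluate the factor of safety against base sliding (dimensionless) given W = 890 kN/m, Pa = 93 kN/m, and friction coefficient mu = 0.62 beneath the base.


Resisting force = mu * W = 0.62 * 890 = 551.8 kN/m
FOS = Resisting / Driving = 551.8 / 93
= 5.9333 (dimensionless)

5.9333 (dimensionless)


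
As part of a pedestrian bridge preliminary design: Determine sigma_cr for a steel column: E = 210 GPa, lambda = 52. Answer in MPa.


sigma_cr = pi^2 * E / lambda^2
= 9.8696 * 210000.0 / 52^2
= 9.8696 * 210000.0 / 2704
= 766.5003 MPa

766.5003 MPa


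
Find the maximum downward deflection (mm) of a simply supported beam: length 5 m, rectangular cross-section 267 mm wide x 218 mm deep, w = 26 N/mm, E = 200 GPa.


I = 267 * 218^3 / 12 = 230515162.0 mm^4
L = 5000.0 mm, w = 26 N/mm, E = 200000.0 MPa
delta = 5 * w * L^4 / (384 * E * I)
= 5 * 26 * 5000.0^4 / (384 * 200000.0 * 230515162.0)
= 4.5895 mm

4.5895 mm


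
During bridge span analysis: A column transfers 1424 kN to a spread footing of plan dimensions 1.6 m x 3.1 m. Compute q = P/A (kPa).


A = 1.6 * 3.1 = 4.96 m^2
q = P / A = 1424 / 4.96
= 287.0968 kPa

287.0968 kPa


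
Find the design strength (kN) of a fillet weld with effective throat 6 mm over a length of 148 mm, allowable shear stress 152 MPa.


Strength = throat * length * allowable stress
= 6 * 148 * 152 N
= 134976 N
= 134.98 kN

134.98 kN


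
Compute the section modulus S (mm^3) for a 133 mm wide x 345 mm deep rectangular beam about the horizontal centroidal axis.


S = b * h^2 / 6
= 133 * 345^2 / 6
= 133 * 119025 / 6
= 2638387.5 mm^3

2638387.5 mm^3


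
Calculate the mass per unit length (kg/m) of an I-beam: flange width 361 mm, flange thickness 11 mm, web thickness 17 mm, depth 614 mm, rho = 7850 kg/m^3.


A_flanges = 2 * 361 * 11 = 7942 mm^2
A_web = (614 - 2 * 11) * 17 = 10064 mm^2
A_total = 7942 + 10064 = 18006 mm^2 = 0.018006 m^2
Weight = rho * A = 7850 * 0.018006 = 141.3471 kg/m

141.3471 kg/m


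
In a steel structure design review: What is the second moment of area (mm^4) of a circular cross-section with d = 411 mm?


r = d / 2 = 411 / 2 = 205.5 mm
I = pi * r^4 / 4 = pi * 205.5^4 / 4
= 1400674384.04 mm^4

1400674384.04 mm^4


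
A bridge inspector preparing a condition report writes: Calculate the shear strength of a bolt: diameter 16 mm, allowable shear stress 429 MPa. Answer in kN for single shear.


A = pi * d^2 / 4 = pi * 16^2 / 4 = 201.0619 mm^2
V = f_v * A / 1000 = 429 * 201.0619 / 1000
= 86.2556 kN

86.2556 kN


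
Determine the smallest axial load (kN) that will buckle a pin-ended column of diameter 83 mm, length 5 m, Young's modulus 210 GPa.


I = pi * d^4 / 64 = 2329604.88 mm^4
L = 5000.0 mm
P_cr = pi^2 * E * I / L^2
= 9.8696 * 210000.0 * 2329604.88 / 5000.0^2
= 193135.14 N = 193.1351 kN

193.1351 kN


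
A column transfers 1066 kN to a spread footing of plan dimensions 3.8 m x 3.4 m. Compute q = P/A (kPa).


A = 3.8 * 3.4 = 12.92 m^2
q = P / A = 1066 / 12.92
= 82.5077 kPa

82.5077 kPa


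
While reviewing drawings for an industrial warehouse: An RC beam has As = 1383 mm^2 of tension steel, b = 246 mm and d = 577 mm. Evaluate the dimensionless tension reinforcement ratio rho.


rho = As / (b * d)
= 1383 / (246 * 577)
= 1383 / 141942
= 0.009743 (dimensionless)

0.009743 (dimensionless)


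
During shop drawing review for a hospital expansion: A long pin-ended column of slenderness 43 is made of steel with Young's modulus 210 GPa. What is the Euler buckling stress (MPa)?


sigma_cr = pi^2 * E / lambda^2
= 9.8696 * 210000.0 / 43^2
= 9.8696 * 210000.0 / 1849
= 1120.9394 MPa

1120.9394 MPa


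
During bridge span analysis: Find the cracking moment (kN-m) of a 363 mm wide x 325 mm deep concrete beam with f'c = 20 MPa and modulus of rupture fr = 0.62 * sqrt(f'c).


fr = 0.62 * sqrt(20) = 0.62 * 4.4721 = 2.7727 MPa
I = 363 * 325^3 / 12 = 1038425781.25 mm^4
y_t = 162.5 mm
M_cr = fr * I / y_t = 2.7727 * 1038425781.25 / 162.5 N-mm
= 17.7186 kN-m

17.7186 kN-m


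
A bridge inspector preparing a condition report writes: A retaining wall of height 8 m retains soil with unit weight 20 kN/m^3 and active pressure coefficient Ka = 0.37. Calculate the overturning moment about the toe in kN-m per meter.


Pa = 0.5 * Ka * gamma * H^2
= 0.5 * 0.37 * 20 * 8^2
= 236.8 kN/m
Arm = H / 3 = 8 / 3 = 2.6667 m
Mo = Pa * arm = Pa * H / 3 = 236.8 * 8 / 3 = 631.4667 kN-m/m

631.4667 kN-m/m


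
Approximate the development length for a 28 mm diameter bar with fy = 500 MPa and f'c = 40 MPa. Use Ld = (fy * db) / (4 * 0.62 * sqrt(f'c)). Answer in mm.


Ld = (fy * db) / (4 * 0.62 * sqrt(f'c))
= (500 * 28) / (4 * 0.62 * sqrt(40))
= 14000 / 15.6849
= 892.58 mm

892.58 mm


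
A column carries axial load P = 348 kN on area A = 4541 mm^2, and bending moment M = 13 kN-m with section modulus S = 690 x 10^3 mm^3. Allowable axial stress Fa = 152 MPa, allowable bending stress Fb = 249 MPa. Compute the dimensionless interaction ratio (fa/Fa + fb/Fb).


f_a = P / A = 348000.0 / 4541 = 76.6351 MPa
f_b = M / S = 13000000.0 / 690000.0 = 18.8406 MPa
Ratio = f_a / Fa + f_b / Fb
= 76.6351 / 152 + 18.8406 / 249
= 0.5798 (dimensionless)

0.5798 (dimensionless)


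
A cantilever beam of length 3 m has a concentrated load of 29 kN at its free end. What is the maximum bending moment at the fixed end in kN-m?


For a cantilever with a point load at the free end:
M_max = P * L = 29 * 3 = 87 kN-m

87 kN-m


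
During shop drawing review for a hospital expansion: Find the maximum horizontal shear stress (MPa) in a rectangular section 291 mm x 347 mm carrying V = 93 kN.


A = b * h = 291 * 347 = 100977 mm^2
V = 93 kN = 93000.0 N
tau_max = 1.5 * V / A = 1.5 * 93000.0 / 100977
= 1.3815 MPa

1.3815 MPa


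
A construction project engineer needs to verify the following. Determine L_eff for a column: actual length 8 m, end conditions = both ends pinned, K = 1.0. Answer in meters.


L_eff = K * L
= 1.0 * 8
= 8.0 m

8.0 m


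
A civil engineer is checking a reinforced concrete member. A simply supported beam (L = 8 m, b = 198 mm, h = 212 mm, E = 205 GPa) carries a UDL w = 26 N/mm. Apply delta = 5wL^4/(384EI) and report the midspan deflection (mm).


I = 198 * 212^3 / 12 = 157214112.0 mm^4
L = 8000.0 mm, w = 26 N/mm, E = 205000.0 MPa
delta = 5 * w * L^4 / (384 * E * I)
= 5 * 26 * 8000.0^4 / (384 * 205000.0 * 157214112.0)
= 43.0256 mm

43.0256 mm


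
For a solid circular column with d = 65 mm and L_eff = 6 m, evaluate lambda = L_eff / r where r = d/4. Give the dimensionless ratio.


Radius of gyration r = d / 4 = 65 / 4 = 16.25 mm
L_eff = 6000.0 mm
Slenderness ratio = L / r = 6000.0 / 16.25 = 369.23 (dimensionless)

369.23 (dimensionless)


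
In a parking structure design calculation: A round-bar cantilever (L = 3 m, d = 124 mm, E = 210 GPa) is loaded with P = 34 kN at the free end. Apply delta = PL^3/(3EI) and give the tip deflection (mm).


I = pi * d^4 / 64 = pi * 124^4 / 64 = 11605307.16 mm^4
L = 3000.0 mm, P = 34000.0 N, E = 210000.0 MPa
delta = P * L^3 / (3 * E * I)
= 34000.0 * 3000.0^3 / (3 * 210000.0 * 11605307.16)
= 125.5583 mm

125.5583 mm


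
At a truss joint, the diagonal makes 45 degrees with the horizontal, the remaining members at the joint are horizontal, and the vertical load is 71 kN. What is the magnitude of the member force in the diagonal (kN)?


At the joint, only the diagonal has a vertical component, so vertical equilibrium gives:
F * sin(45) = 71
F = 71 / sin(45)
= 71 / 0.707107
= 100.41 kN

100.41 kN


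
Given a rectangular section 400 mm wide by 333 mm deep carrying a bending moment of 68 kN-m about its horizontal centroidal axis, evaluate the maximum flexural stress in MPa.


I = b * h^3 / 12 = 400 * 333^3 / 12 = 1230867900.0 mm^4
y = h / 2 = 333 / 2 = 166.5 mm
M = 68 kN-m = 68000000.0 N-mm
sigma = M * y / I = 68000000.0 * 166.5 / 1230867900.0
= 9.2 MPa

9.2 MPa


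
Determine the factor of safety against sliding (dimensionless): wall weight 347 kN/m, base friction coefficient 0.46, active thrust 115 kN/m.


Resisting force = mu * W = 0.46 * 347 = 159.62 kN/m
FOS = Resisting / Driving = 159.62 / 115
= 1.388 (dimensionless)

1.388 (dimensionless)


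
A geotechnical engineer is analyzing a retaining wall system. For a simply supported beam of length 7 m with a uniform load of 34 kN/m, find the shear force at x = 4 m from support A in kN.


R_A = w * L / 2 = 34 * 7 / 2 = 119.0 kN
V(x) = R_A - w * x = 119.0 - 34 * 4
= -17.0 kN

-17.0 kN


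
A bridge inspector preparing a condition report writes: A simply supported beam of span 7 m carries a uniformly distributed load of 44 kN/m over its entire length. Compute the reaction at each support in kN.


Total load = w * L = 44 * 7 = 308 kN
By symmetry, each reaction R = total / 2 = 308 / 2 = 154.0 kN

154.0 kN


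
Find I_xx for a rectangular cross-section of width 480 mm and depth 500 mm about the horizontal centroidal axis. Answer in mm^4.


I = b * h^3 / 12
= 480 * 500^3 / 12
= 480 * 125000000 / 12
= 5000000000.0 mm^4

5000000000.0 mm^4


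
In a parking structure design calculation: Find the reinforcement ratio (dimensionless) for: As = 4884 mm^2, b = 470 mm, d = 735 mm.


rho = As / (b * d)
= 4884 / (470 * 735)
= 4884 / 345450
= 0.014138 (dimensionless)

0.014138 (dimensionless)


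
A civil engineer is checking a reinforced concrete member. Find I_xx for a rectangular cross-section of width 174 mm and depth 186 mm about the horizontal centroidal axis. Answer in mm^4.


I = b * h^3 / 12
= 174 * 186^3 / 12
= 174 * 6434856 / 12
= 93305412.0 mm^4

93305412.0 mm^4


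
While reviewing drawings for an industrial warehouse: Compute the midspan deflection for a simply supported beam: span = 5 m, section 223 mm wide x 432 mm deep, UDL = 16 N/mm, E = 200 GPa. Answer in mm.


I = 223 * 432^3 / 12 = 1498217472.0 mm^4
L = 5000.0 mm, w = 16 N/mm, E = 200000.0 MPa
delta = 5 * w * L^4 / (384 * E * I)
= 5 * 16 * 5000.0^4 / (384 * 200000.0 * 1498217472.0)
= 0.4345 mm

0.4345 mm


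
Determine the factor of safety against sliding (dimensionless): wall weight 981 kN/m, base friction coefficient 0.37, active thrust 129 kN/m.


Resisting force = mu * W = 0.37 * 981 = 362.97 kN/m
FOS = Resisting / Driving = 362.97 / 129
= 2.8137 (dimensionless)

2.8137 (dimensionless)


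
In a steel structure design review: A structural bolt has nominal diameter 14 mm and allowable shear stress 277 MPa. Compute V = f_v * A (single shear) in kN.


A = pi * d^2 / 4 = pi * 14^2 / 4 = 153.938 mm^2
V = f_v * A / 1000 = 277 * 153.938 / 1000
= 42.6408 kN

42.6408 kN


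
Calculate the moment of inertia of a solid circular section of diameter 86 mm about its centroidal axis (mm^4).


r = d / 2 = 86 / 2 = 43.0 mm
I = pi * r^4 / 4 = pi * 43.0^4 / 4
= 2685120.03 mm^4

2685120.03 mm^4


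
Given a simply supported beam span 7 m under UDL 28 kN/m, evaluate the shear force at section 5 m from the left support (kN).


R_A = w * L / 2 = 28 * 7 / 2 = 98.0 kN
V(x) = R_A - w * x = 98.0 - 28 * 5
= -42.0 kN

-42.0 kN


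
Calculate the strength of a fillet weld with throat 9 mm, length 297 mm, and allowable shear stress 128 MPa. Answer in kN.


Strength = throat * length * allowable stress
= 9 * 297 * 128 N
= 342144 N
= 342.14 kN

342.14 kN


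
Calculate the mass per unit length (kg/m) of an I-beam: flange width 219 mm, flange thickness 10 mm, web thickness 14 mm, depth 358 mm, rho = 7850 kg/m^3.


A_flanges = 2 * 219 * 10 = 4380 mm^2
A_web = (358 - 2 * 10) * 14 = 4732 mm^2
A_total = 4380 + 4732 = 9112 mm^2 = 0.009112 m^2
Weight = rho * A = 7850 * 0.009112 = 71.5292 kg/m

71.5292 kg/m


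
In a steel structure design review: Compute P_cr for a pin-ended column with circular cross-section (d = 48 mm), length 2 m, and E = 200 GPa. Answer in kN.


I = pi * d^4 / 64 = 260576.26 mm^4
L = 2000.0 mm
P_cr = pi^2 * E * I / L^2
= 9.8696 * 200000.0 * 260576.26 / 2000.0^2
= 128589.23 N = 128.5892 kN

128.5892 kN


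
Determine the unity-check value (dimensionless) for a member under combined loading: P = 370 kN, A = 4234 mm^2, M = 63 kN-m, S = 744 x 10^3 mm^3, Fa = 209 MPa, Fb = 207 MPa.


f_a = P / A = 370000.0 / 4234 = 87.3878 MPa
f_b = M / S = 63000000.0 / 744000.0 = 84.6774 MPa
Ratio = f_a / Fa + f_b / Fb
= 87.3878 / 209 + 84.6774 / 207
= 0.8272 (dimensionless)

0.8272 (dimensionless)


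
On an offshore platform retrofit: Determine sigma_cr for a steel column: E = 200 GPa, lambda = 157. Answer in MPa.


sigma_cr = pi^2 * E / lambda^2
= 9.8696 * 200000.0 / 157^2
= 9.8696 * 200000.0 / 24649
= 80.0812 MPa

80.0812 MPa


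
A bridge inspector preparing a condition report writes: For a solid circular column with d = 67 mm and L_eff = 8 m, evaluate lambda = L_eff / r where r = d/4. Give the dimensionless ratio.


Radius of gyration r = d / 4 = 67 / 4 = 16.75 mm
L_eff = 8000.0 mm
Slenderness ratio = L / r = 8000.0 / 16.75 = 477.61 (dimensionless)

477.61 (dimensionless)


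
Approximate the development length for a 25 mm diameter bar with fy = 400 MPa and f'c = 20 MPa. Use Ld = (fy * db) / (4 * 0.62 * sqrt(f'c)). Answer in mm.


Ld = (fy * db) / (4 * 0.62 * sqrt(f'c))
= (400 * 25) / (4 * 0.62 * sqrt(20))
= 10000 / 11.0909
= 901.64 mm

901.64 mm


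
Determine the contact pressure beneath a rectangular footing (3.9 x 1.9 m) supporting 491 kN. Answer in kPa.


A = 3.9 * 1.9 = 7.41 m^2
q = P / A = 491 / 7.41
= 66.2618 kPa

66.2618 kPa


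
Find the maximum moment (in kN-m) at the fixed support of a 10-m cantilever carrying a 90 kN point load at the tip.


For a cantilever with a point load at the free end:
M_max = P * L = 90 * 10 = 900 kN-m

900 kN-m


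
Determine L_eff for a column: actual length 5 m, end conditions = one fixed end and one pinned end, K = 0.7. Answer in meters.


L_eff = K * L
= 0.7 * 5
= 3.5 m

3.5 m


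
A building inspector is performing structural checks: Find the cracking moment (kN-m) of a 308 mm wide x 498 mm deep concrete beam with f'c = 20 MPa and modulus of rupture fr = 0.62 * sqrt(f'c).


fr = 0.62 * sqrt(20) = 0.62 * 4.4721 = 2.7727 MPa
I = 308 * 498^3 / 12 = 3169987128.0 mm^4
y_t = 249.0 mm
M_cr = fr * I / y_t = 2.7727 * 3169987128.0 / 249.0 N-mm
= 35.2992 kN-m

35.2992 kN-m


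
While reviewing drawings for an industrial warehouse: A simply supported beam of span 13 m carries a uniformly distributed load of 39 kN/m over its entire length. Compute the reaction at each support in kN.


Total load = w * L = 39 * 13 = 507 kN
By symmetry, each reaction R = total / 2 = 507 / 2 = 253.5 kN

253.5 kN


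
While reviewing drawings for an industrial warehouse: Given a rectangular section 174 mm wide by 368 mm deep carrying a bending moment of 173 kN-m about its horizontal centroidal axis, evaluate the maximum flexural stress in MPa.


I = b * h^3 / 12 = 174 * 368^3 / 12 = 722622464.0 mm^4
y = h / 2 = 368 / 2 = 184.0 mm
M = 173 kN-m = 173000000.0 N-mm
sigma = M * y / I = 173000000.0 * 184.0 / 722622464.0
= 44.05 MPa

44.05 MPa


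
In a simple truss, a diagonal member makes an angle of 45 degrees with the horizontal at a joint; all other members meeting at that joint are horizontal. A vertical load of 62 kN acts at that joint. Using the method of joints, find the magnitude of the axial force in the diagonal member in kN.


At the joint, only the diagonal has a vertical component, so vertical equilibrium gives:
F * sin(45) = 62
F = 62 / sin(45)
= 62 / 0.707107
= 87.68 kN

87.68 kN


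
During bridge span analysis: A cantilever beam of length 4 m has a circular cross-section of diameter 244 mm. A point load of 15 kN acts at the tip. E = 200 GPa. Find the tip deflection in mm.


I = pi * d^4 / 64 = pi * 244^4 / 64 = 173991969.47 mm^4
L = 4000.0 mm, P = 15000.0 N, E = 200000.0 MPa
delta = P * L^3 / (3 * E * I)
= 15000.0 * 4000.0^3 / (3 * 200000.0 * 173991969.47)
= 9.1958 mm

9.1958 mm


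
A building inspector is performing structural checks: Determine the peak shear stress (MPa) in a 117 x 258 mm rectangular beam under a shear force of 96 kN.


A = b * h = 117 * 258 = 30186 mm^2
V = 96 kN = 96000.0 N
tau_max = 1.5 * V / A = 1.5 * 96000.0 / 30186
= 4.7704 MPa

4.7704 MPa


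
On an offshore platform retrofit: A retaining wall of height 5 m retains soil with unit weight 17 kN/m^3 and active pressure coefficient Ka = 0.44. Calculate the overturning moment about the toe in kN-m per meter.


Pa = 0.5 * Ka * gamma * H^2
= 0.5 * 0.44 * 17 * 5^2
= 93.5 kN/m
Arm = H / 3 = 5 / 3 = 1.6667 m
Mo = Pa * arm = Pa * H / 3 = 93.5 * 5 / 3 = 155.8333 kN-m/m

155.8333 kN-m/m


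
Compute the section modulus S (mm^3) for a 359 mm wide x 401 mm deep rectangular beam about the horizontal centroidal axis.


S = b * h^2 / 6
= 359 * 401^2 / 6
= 359 * 160801 / 6
= 9621259.83 mm^3

9621259.83 mm^3


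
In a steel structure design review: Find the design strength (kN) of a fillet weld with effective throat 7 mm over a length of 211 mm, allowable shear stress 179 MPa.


Strength = throat * length * allowable stress
= 7 * 211 * 179 N
= 264383 N
= 264.38 kN

264.38 kN


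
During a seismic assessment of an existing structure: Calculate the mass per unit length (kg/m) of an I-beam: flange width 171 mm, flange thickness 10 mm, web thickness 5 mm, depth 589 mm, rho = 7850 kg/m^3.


A_flanges = 2 * 171 * 10 = 3420 mm^2
A_web = (589 - 2 * 10) * 5 = 2845 mm^2
A_total = 3420 + 2845 = 6265 mm^2 = 0.006265 m^2
Weight = rho * A = 7850 * 0.006265 = 49.1803 kg/m

49.1803 kg/m


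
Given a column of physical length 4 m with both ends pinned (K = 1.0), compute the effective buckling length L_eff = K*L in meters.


L_eff = K * L
= 1.0 * 4
= 4.0 m

4.0 m


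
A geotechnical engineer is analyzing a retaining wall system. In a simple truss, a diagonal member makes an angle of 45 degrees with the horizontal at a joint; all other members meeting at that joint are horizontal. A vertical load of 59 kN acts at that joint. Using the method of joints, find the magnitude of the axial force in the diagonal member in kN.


At the joint, only the diagonal has a vertical component, so vertical equilibrium gives:
F * sin(45) = 59
F = 59 / sin(45)
= 59 / 0.707107
= 83.44 kN

83.44 kN


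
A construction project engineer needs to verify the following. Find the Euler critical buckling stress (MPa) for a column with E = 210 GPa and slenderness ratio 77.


sigma_cr = pi^2 * E / lambda^2
= 9.8696 * 210000.0 / 77^2
= 9.8696 * 210000.0 / 5929
= 349.5728 MPa

349.5728 MPa


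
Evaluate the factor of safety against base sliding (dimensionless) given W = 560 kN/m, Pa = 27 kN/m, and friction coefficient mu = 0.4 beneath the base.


Resisting force = mu * W = 0.4 * 560 = 224.0 kN/m
FOS = Resisting / Driving = 224.0 / 27
= 8.2963 (dimensionless)

8.2963 (dimensionless)


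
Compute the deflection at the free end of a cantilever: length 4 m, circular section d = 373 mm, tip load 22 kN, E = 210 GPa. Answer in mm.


I = pi * d^4 / 64 = pi * 373^4 / 64 = 950178558.36 mm^4
L = 4000.0 mm, P = 22000.0 N, E = 210000.0 MPa
delta = P * L^3 / (3 * E * I)
= 22000.0 * 4000.0^3 / (3 * 210000.0 * 950178558.36)
= 2.3521 mm

2.3521 mm


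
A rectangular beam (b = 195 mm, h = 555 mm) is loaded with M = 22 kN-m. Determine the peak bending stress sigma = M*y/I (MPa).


I = b * h^3 / 12 = 195 * 555^3 / 12 = 2778000468.75 mm^4
y = h / 2 = 555 / 2 = 277.5 mm
M = 22 kN-m = 22000000.0 N-mm
sigma = M * y / I = 22000000.0 * 277.5 / 2778000468.75
= 2.2 MPa

2.2 MPa


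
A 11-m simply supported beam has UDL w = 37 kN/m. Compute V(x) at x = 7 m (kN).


R_A = w * L / 2 = 37 * 11 / 2 = 203.5 kN
V(x) = R_A - w * x = 203.5 - 37 * 7
= -55.5 kN

-55.5 kN


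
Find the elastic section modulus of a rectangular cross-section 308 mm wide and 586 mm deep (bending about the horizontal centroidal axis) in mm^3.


S = b * h^2 / 6
= 308 * 586^2 / 6
= 308 * 343396 / 6
= 17627661.33 mm^3

17627661.33 mm^3


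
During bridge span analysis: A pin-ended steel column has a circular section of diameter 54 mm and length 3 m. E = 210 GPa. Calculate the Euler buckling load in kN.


I = pi * d^4 / 64 = 417392.79 mm^4
L = 3000.0 mm
P_cr = pi^2 * E * I / L^2
= 9.8696 * 210000.0 * 417392.79 / 3000.0^2
= 96121.71 N = 96.1217 kN

96.1217 kN


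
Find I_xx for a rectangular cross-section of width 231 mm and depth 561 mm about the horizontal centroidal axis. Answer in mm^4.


I = b * h^3 / 12
= 231 * 561^3 / 12
= 231 * 176558481 / 12
= 3398750759.25 mm^4

3398750759.25 mm^4


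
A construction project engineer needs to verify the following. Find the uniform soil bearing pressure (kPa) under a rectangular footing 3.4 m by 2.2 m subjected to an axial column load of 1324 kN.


A = 3.4 * 2.2 = 7.48 m^2
q = P / A = 1324 / 7.48
= 177.0053 kPa

177.0053 kPa


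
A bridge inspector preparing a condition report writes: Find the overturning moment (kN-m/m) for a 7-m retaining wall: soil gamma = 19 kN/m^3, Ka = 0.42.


Pa = 0.5 * Ka * gamma * H^2
= 0.5 * 0.42 * 19 * 7^2
= 195.51 kN/m
Arm = H / 3 = 7 / 3 = 2.3333 m
Mo = Pa * arm = Pa * H / 3 = 195.51 * 7 / 3 = 456.19 kN-m/m

456.19 kN-m/m


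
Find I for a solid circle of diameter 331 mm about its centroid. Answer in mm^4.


r = d / 2 = 331 / 2 = 165.5 mm
I = pi * r^4 / 4 = pi * 165.5^4 / 4
= 589225961.58 mm^4

589225961.58 mm^4


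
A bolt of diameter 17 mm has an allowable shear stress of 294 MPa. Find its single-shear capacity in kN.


A = pi * d^2 / 4 = pi * 17^2 / 4 = 226.9801 mm^2
V = f_v * A / 1000 = 294 * 226.9801 / 1000
= 66.7321 kN

66.7321 kN


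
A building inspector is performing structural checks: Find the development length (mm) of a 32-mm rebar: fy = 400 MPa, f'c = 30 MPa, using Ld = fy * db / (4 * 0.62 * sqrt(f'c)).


Ld = (fy * db) / (4 * 0.62 * sqrt(f'c))
= (400 * 32) / (4 * 0.62 * sqrt(30))
= 12800 / 13.5835
= 942.32 mm

942.32 mm


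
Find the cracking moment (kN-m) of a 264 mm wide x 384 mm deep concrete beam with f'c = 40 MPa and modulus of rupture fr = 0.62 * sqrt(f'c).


fr = 0.62 * sqrt(40) = 0.62 * 6.3246 = 3.9212 MPa
I = 264 * 384^3 / 12 = 1245708288.0 mm^4
y_t = 192.0 mm
M_cr = fr * I / y_t = 3.9212 * 1245708288.0 / 192.0 N-mm
= 25.4412 kN-m

25.4412 kN-m


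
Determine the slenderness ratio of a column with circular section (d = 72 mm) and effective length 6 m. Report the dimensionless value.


Radius of gyration r = d / 4 = 72 / 4 = 18.0 mm
L_eff = 6000.0 mm
Slenderness ratio = L / r = 6000.0 / 18.0 = 333.33 (dimensionless)

333.33 (dimensionless)


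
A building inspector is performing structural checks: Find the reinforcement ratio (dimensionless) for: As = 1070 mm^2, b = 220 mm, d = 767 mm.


rho = As / (b * d)
= 1070 / (220 * 767)
= 1070 / 168740
= 0.006341 (dimensionless)

0.006341 (dimensionless)


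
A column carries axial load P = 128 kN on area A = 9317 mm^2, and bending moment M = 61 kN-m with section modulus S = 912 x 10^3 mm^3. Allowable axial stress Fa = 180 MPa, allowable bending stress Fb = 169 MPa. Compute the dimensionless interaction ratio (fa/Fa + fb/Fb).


f_a = P / A = 128000.0 / 9317 = 13.7383 MPa
f_b = M / S = 61000000.0 / 912000.0 = 66.886 MPa
Ratio = f_a / Fa + f_b / Fb
= 13.7383 / 180 + 66.886 / 169
= 0.4721 (dimensionless)

0.4721 (dimensionless)


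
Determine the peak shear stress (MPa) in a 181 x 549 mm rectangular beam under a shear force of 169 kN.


A = b * h = 181 * 549 = 99369 mm^2
V = 169 kN = 169000.0 N
tau_max = 1.5 * V / A = 1.5 * 169000.0 / 99369
= 2.5511 MPa

2.5511 MPa


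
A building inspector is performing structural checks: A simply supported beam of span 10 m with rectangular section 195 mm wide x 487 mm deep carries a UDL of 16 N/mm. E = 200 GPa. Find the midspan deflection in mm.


I = 195 * 487^3 / 12 = 1876896173.75 mm^4
L = 10000.0 mm, w = 16 N/mm, E = 200000.0 MPa
delta = 5 * w * L^4 / (384 * E * I)
= 5 * 16 * 10000.0^4 / (384 * 200000.0 * 1876896173.75)
= 5.5499 mm

5.5499 mm


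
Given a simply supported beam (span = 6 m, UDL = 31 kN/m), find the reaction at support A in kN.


Total load = w * L = 31 * 6 = 186 kN
By symmetry, each reaction R = total / 2 = 186 / 2 = 93.0 kN

93.0 kN


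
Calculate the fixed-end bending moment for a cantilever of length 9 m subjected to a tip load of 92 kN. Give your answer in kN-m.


For a cantilever with a point load at the free end:
M_max = P * L = 92 * 9 = 828 kN-m

828 kN-m


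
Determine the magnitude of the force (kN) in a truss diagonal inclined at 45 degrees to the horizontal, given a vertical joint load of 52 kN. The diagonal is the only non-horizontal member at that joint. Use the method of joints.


At the joint, only the diagonal has a vertical component, so vertical equilibrium gives:
F * sin(45) = 52
F = 52 / sin(45)
= 52 / 0.707107
= 73.54 kN

73.54 kN


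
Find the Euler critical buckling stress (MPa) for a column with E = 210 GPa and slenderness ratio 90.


sigma_cr = pi^2 * E / lambda^2
= 9.8696 * 210000.0 / 90^2
= 9.8696 * 210000.0 / 8100
= 255.8786 MPa

255.8786 MPa


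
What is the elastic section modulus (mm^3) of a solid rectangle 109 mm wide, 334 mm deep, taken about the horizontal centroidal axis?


S = b * h^2 / 6
= 109 * 334^2 / 6
= 109 * 111556 / 6
= 2026600.67 mm^3

2026600.67 mm^3


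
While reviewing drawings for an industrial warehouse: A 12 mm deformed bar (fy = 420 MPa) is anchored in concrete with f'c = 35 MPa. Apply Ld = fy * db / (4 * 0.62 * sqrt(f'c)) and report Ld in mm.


Ld = (fy * db) / (4 * 0.62 * sqrt(f'c))
= (420 * 12) / (4 * 0.62 * sqrt(35))
= 5040 / 14.6719
= 343.51 mm

343.51 mm


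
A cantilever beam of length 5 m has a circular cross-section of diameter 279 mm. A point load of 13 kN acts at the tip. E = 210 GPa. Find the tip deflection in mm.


I = pi * d^4 / 64 = pi * 279^4 / 64 = 297431329.11 mm^4
L = 5000.0 mm, P = 13000.0 N, E = 210000.0 MPa
delta = P * L^3 / (3 * E * I)
= 13000.0 * 5000.0^3 / (3 * 210000.0 * 297431329.11)
= 8.6721 mm

8.6721 mm


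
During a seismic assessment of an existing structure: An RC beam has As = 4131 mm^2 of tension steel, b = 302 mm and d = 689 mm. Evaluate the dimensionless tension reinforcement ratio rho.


rho = As / (b * d)
= 4131 / (302 * 689)
= 4131 / 208078
= 0.019853 (dimensionless)

0.019853 (dimensionless)


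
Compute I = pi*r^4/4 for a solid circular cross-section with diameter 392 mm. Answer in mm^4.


r = d / 2 = 392 / 2 = 196.0 mm
I = pi * r^4 / 4 = pi * 196.0^4 / 4
= 1159082014.14 mm^4

1159082014.14 mm^4


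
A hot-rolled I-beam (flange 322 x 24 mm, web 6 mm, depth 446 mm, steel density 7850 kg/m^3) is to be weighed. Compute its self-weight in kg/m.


A_flanges = 2 * 322 * 24 = 15456 mm^2
A_web = (446 - 2 * 24) * 6 = 2388 mm^2
A_total = 15456 + 2388 = 17844 mm^2 = 0.017844 m^2
Weight = rho * A = 7850 * 0.017844 = 140.0754 kg/m

140.0754 kg/m


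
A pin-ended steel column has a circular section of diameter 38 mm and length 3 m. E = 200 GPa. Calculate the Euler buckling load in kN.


I = pi * d^4 / 64 = 102353.87 mm^4
L = 3000.0 mm
P_cr = pi^2 * E * I / L^2
= 9.8696 * 200000.0 * 102353.87 / 3000.0^2
= 22448.72 N = 22.4487 kN

22.4487 kN


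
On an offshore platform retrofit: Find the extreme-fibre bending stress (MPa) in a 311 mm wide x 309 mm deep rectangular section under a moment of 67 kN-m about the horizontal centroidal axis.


I = b * h^3 / 12 = 311 * 309^3 / 12 = 764635718.25 mm^4
y = h / 2 = 309 / 2 = 154.5 mm
M = 67 kN-m = 67000000.0 N-mm
sigma = M * y / I = 67000000.0 * 154.5 / 764635718.25
= 13.54 MPa

13.54 MPa


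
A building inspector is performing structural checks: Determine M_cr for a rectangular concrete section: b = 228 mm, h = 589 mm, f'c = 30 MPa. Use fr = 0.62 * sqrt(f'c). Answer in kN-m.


fr = 0.62 * sqrt(30) = 0.62 * 5.4772 = 3.3959 MPa
I = 228 * 589^3 / 12 = 3882392911.0 mm^4
y_t = 294.5 mm
M_cr = fr * I / y_t = 3.3959 * 3882392911.0 / 294.5 N-mm
= 44.7679 kN-m

44.7679 kN-m


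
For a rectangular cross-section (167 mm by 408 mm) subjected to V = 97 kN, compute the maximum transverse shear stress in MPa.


A = b * h = 167 * 408 = 68136 mm^2
V = 97 kN = 97000.0 N
tau_max = 1.5 * V / A = 1.5 * 97000.0 / 68136
= 2.1354 MPa

2.1354 MPa


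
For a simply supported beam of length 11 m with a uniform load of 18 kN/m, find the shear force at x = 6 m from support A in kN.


R_A = w * L / 2 = 18 * 11 / 2 = 99.0 kN
V(x) = R_A - w * x = 99.0 - 18 * 6
= -9.0 kN

-9.0 kN


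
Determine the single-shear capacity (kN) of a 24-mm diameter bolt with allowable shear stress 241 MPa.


A = pi * d^2 / 4 = pi * 24^2 / 4 = 452.3893 mm^2
V = f_v * A / 1000 = 241 * 452.3893 / 1000
= 109.0258 kN

109.0258 kN


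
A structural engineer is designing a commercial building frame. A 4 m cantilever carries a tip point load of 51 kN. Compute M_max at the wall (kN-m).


For a cantilever with a point load at the free end:
M_max = P * L = 51 * 4 = 204 kN-m

204 kN-m


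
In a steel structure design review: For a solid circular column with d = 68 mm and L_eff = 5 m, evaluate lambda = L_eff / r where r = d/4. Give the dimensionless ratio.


Radius of gyration r = d / 4 = 68 / 4 = 17.0 mm
L_eff = 5000.0 mm
Slenderness ratio = L / r = 5000.0 / 17.0 = 294.12 (dimensionless)

294.12 (dimensionless)


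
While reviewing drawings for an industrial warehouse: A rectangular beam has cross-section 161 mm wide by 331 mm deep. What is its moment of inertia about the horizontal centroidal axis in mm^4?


I = b * h^3 / 12
= 161 * 331^3 / 12
= 161 * 36264691 / 12
= 486551270.92 mm^4

486551270.92 mm^4


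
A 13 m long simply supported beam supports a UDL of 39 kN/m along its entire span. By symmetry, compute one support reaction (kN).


Total load = w * L = 39 * 13 = 507 kN
By symmetry, each reaction R = total / 2 = 507 / 2 = 253.5 kN

253.5 kN


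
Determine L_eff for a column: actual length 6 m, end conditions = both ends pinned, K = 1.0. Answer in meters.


L_eff = K * L
= 1.0 * 6
= 6.0 m

6.0 m


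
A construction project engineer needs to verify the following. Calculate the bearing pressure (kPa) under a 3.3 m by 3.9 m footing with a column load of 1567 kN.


A = 3.3 * 3.9 = 12.87 m^2
q = P / A = 1567 / 12.87
= 121.756 kPa

121.756 kPa


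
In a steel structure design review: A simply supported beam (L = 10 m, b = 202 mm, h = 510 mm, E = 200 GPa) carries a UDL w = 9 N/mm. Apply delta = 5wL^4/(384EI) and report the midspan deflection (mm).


I = 202 * 510^3 / 12 = 2232958500.0 mm^4
L = 10000.0 mm, w = 9 N/mm, E = 200000.0 MPa
delta = 5 * w * L^4 / (384 * E * I)
= 5 * 9 * 10000.0^4 / (384 * 200000.0 * 2232958500.0)
= 2.624 mm

2.624 mm


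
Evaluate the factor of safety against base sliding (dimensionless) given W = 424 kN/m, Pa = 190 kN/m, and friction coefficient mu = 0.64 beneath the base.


Resisting force = mu * W = 0.64 * 424 = 271.36 kN/m
FOS = Resisting / Driving = 271.36 / 190
= 1.4282 (dimensionless)

1.4282 (dimensionless)


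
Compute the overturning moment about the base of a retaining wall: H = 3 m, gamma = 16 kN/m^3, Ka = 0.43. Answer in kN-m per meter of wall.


Pa = 0.5 * Ka * gamma * H^2
= 0.5 * 0.43 * 16 * 3^2
= 30.96 kN/m
Arm = H / 3 = 3 / 3 = 1.0 m
Mo = Pa * arm = Pa * H / 3 = 30.96 * 3 / 3 = 30.96 kN-m/m

30.96 kN-m/m


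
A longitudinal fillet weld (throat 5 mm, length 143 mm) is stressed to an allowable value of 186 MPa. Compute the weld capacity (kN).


Strength = throat * length * allowable stress
= 5 * 143 * 186 N
= 132990 N
= 132.99 kN

132.99 kN


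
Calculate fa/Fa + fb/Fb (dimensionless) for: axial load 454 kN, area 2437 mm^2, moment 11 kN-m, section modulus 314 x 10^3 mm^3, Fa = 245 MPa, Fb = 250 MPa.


f_a = P / A = 454000.0 / 2437 = 186.2946 MPa
f_b = M / S = 11000000.0 / 314000.0 = 35.0318 MPa
Ratio = f_a / Fa + f_b / Fb
= 186.2946 / 245 + 35.0318 / 250
= 0.9005 (dimensionless)

0.9005 (dimensionless)


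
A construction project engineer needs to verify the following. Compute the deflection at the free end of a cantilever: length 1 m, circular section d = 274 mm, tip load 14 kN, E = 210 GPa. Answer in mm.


I = pi * d^4 / 64 = pi * 274^4 / 64 = 276676421.54 mm^4
L = 1000.0 mm, P = 14000.0 N, E = 210000.0 MPa
delta = P * L^3 / (3 * E * I)
= 14000.0 * 1000.0^3 / (3 * 210000.0 * 276676421.54)
= 0.0803 mm

0.0803 mm


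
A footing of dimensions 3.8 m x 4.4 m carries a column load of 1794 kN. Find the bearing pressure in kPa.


A = 3.8 * 4.4 = 16.72 m^2
q = P / A = 1794 / 16.72
= 107.2967 kPa

107.2967 kPa


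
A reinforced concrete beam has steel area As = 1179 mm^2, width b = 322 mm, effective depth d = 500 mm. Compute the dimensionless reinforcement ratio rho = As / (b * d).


rho = As / (b * d)
= 1179 / (322 * 500)
= 1179 / 161000
= 0.007323 (dimensionless)

0.007323 (dimensionless)


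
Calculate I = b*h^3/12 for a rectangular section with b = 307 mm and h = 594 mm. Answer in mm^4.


I = b * h^3 / 12
= 307 * 594^3 / 12
= 307 * 209584584 / 12
= 5361872274.0 mm^4

5361872274.0 mm^4


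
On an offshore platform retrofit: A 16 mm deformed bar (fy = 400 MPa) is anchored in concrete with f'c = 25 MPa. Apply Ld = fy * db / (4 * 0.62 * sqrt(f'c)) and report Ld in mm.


Ld = (fy * db) / (4 * 0.62 * sqrt(f'c))
= (400 * 16) / (4 * 0.62 * sqrt(25))
= 6400 / 12.4
= 516.13 mm

516.13 mm


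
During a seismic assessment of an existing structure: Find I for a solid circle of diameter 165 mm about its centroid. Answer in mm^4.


r = d / 2 = 165 / 2 = 82.5 mm
I = pi * r^4 / 4 = pi * 82.5^4 / 4
= 36383600.6 mm^4

36383600.6 mm^4


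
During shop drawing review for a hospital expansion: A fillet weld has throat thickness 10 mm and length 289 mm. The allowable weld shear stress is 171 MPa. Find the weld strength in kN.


Strength = throat * length * allowable stress
= 10 * 289 * 171 N
= 494190 N
= 494.19 kN

494.19 kN


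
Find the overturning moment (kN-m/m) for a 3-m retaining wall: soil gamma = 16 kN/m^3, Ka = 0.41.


Pa = 0.5 * Ka * gamma * H^2
= 0.5 * 0.41 * 16 * 3^2
= 29.52 kN/m
Arm = H / 3 = 3 / 3 = 1.0 m
Mo = Pa * arm = Pa * H / 3 = 29.52 * 3 / 3 = 29.52 kN-m/m

29.52 kN-m/m


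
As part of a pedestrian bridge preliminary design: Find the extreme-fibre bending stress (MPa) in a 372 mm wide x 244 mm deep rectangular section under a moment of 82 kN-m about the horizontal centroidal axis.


I = b * h^3 / 12 = 372 * 244^3 / 12 = 450330304.0 mm^4
y = h / 2 = 244 / 2 = 122.0 mm
M = 82 kN-m = 82000000.0 N-mm
sigma = M * y / I = 82000000.0 * 122.0 / 450330304.0
= 22.21 MPa

22.21 MPa


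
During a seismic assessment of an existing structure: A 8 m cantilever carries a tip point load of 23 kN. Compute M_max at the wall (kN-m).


For a cantilever with a point load at the free end:
M_max = P * L = 23 * 8 = 184 kN-m

184 kN-m
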